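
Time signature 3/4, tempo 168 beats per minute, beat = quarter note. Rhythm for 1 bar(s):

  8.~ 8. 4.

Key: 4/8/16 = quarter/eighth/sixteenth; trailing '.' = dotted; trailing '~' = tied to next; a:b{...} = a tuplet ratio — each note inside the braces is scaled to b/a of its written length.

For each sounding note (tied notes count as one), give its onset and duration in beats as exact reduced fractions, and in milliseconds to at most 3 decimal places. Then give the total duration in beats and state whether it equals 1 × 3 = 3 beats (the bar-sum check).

1) 0.0ms=0b +535.714ms=3/2b
2) 535.714ms=3/2b +535.714ms=3/2b
Σ=3b of 3 (168bpm 3/4) — PASS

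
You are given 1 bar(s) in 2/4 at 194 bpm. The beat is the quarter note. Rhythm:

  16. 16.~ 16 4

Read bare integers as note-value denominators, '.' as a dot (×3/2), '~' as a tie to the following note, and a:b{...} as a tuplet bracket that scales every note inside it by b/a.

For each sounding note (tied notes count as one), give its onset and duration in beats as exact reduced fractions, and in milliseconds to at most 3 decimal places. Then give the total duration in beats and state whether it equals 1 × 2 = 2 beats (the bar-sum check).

1) 0.0ms=0b +115.979ms=3/8b
2) 115.979ms=3/8b +193.299ms=5/8b
3) 309.278ms=1b +309.278ms=1b
Σ=2b of 2 (194bpm 2/4) — PASS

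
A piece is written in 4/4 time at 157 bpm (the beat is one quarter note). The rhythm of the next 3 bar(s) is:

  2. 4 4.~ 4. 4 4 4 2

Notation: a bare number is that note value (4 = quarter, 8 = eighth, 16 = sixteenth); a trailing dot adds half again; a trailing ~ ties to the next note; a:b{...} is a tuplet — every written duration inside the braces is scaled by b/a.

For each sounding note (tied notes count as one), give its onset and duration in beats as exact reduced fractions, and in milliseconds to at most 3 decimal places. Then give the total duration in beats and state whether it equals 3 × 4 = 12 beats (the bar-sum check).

1) 0.0ms=0b +1146.497ms=3b
2) 1146.497ms=3b +382.166ms=1b
3) 1528.662ms=4b +1146.497ms=3b
4) 2675.159ms=7b +382.166ms=1b
5) 3057.325ms=8b +382.166ms=1b
6) 3439.49ms=9b +382.166ms=1b
7) 3821.656ms=10b +764.331ms=2b
Σ=12b of 12 (157bpm 4/4) — PASS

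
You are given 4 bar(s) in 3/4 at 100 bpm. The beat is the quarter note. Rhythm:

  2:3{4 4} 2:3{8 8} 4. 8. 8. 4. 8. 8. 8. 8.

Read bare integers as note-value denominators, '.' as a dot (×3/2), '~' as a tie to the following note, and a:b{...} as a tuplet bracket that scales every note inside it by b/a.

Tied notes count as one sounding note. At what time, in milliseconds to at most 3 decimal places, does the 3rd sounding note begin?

note 3 onset = 3b = 1800.0ms

1. 0.0ms @ 0 + 900.0ms (3/2)
2. 900.0ms @ 3/2 + 900.0ms (3/2)
3. 1800.0ms @ 3 + 450.0ms (3/4)
4. 2250.0ms @ 15/4 + 450.0ms (3/4)
5. 2700.0ms @ 9/2 + 900.0ms (3/2)
6. 3600.0ms @ 6 + 450.0ms (3/4)
7. 4050.0ms @ 27/4 + 450.0ms (3/4)
8. 4500.0ms @ 15/2 + 900.0ms (3/2)
9. 5400.0ms @ 9 + 450.0ms (3/4)
10. 5850.0ms @ 39/4 + 450.0ms (3/4)
11. 6300.0ms @ 21/2 + 450.0ms (3/4)
12. 6750.0ms @ 45/4 + 450.0ms (3/4)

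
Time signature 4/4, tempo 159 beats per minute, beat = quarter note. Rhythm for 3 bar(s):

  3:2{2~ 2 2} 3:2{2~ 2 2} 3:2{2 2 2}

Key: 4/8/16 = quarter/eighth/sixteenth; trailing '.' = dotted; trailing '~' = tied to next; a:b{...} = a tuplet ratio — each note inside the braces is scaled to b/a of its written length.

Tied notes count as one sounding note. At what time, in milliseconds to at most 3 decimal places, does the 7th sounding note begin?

1. 0.0ms @ 0 + 1006.289ms (8/3)
2. 1006.289ms @ 8/3 + 503.145ms (4/3)
3. 1509.434ms @ 4 + 1006.289ms (8/3)
4. 2515.723ms @ 20/3 + 503.145ms (4/3)
5. 3018.868ms @ 8 + 503.145ms (4/3)
6. 3522.013ms @ 28/3 + 503.145ms (4/3)
7. 4025.157ms @ 32/3 + 503.145ms (4/3)

note 7 onset = 32/3b = 4025.157ms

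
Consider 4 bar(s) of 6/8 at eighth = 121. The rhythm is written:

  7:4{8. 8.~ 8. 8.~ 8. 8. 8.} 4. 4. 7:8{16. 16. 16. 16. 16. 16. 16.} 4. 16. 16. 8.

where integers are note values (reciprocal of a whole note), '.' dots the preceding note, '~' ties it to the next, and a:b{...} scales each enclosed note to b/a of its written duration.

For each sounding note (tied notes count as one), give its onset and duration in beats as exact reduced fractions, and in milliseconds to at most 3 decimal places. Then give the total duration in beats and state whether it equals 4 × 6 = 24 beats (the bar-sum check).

1) 0.0ms=0b +425.03ms=6/7b
2) 425.03ms=6/7b +850.059ms=12/7b
3) 1275.089ms=18/7b +850.059ms=12/7b
4) 2125.148ms=30/7b +425.03ms=6/7b
5) 2550.177ms=36/7b +425.03ms=6/7b
6) 2975.207ms=6b +1487.603ms=3b
7) 4462.81ms=9b +1487.603ms=3b
8) 5950.413ms=12b +425.03ms=6/7b
9) 6375.443ms=90/7b +425.03ms=6/7b
10) 6800.472ms=96/7b +425.03ms=6/7b
11) 7225.502ms=102/7b +425.03ms=6/7b
12) 7650.531ms=108/7b +425.03ms=6/7b
13) 8075.561ms=114/7b +425.03ms=6/7b
14) 8500.59ms=120/7b +425.03ms=6/7b
15) 8925.62ms=18b +1487.603ms=3b
16) 10413.223ms=21b +371.901ms=3/4b
17) 10785.124ms=87/4b +371.901ms=3/4b
18) 11157.025ms=45/2b +743.802ms=3/2b
Σ=24b of 24 (121bpm 6/8) — PASS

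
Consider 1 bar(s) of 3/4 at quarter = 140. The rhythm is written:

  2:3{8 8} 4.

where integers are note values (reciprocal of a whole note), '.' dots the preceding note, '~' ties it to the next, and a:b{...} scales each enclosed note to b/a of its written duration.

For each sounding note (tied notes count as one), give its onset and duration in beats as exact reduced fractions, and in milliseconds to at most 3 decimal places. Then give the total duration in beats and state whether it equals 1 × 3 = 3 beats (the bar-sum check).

1) 0.0ms=0b +321.429ms=3/4b
2) 321.429ms=3/4b +321.429ms=3/4b
3) 642.857ms=3/2b +642.857ms=3/2b
Σ=3b of 3 (140bpm 3/4) — PASS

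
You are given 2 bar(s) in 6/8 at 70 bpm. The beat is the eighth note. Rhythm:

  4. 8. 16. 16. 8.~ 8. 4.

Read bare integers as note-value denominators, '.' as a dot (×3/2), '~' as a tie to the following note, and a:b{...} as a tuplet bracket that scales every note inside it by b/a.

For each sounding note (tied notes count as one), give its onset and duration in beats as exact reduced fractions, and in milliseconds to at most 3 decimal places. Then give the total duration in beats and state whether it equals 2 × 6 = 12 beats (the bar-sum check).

1) 0.0ms=0b +2571.429ms=3b
2) 2571.429ms=3b +1285.714ms=3/2b
3) 3857.143ms=9/2b +642.857ms=3/4b
4) 4500.0ms=21/4b +642.857ms=3/4b
5) 5142.857ms=6b +2571.429ms=3b
6) 7714.286ms=9b +2571.429ms=3b
Σ=12b of 12 (70bpm 6/8) — PASS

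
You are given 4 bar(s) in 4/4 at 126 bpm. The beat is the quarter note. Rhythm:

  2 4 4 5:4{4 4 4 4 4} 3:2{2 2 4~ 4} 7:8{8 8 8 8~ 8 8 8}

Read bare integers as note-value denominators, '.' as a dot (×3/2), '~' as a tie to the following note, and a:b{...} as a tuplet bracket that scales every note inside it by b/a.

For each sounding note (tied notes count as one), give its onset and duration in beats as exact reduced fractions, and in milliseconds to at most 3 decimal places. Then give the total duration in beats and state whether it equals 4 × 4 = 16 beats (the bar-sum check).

1) 0.0ms=0b +952.381ms=2b
2) 952.381ms=2b +476.19ms=1b
3) 1428.571ms=3b +476.19ms=1b
4) 1904.762ms=4b +380.952ms=4/5b
5) 2285.714ms=24/5b +380.952ms=4/5b
6) 2666.667ms=28/5b +380.952ms=4/5b
7) 3047.619ms=32/5b +380.952ms=4/5b
8) 3428.571ms=36/5b +380.952ms=4/5b
9) 3809.524ms=8b +634.921ms=4/3b
10) 4444.444ms=28/3b +634.921ms=4/3b
11) 5079.365ms=32/3b +634.921ms=4/3b
12) 5714.286ms=12b +272.109ms=4/7b
13) 5986.395ms=88/7b +272.109ms=4/7b
14) 6258.503ms=92/7b +272.109ms=4/7b
15) 6530.612ms=96/7b +544.218ms=8/7b
16) 7074.83ms=104/7b +272.109ms=4/7b
17) 7346.939ms=108/7b +272.109ms=4/7b
Σ=16b of 16 (126bpm 4/4) — PASS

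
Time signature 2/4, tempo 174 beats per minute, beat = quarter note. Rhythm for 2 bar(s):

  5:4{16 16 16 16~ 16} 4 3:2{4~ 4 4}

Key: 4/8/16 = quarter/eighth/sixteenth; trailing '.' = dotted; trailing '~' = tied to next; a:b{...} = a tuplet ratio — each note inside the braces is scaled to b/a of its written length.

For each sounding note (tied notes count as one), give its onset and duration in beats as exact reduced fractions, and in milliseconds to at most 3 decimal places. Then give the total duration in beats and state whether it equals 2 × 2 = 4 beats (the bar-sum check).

1) 0.0ms=0b +68.966ms=1/5b
2) 68.966ms=1/5b +68.966ms=1/5b
3) 137.931ms=2/5b +68.966ms=1/5b
4) 206.897ms=3/5b +137.931ms=2/5b
5) 344.828ms=1b +344.828ms=1b
6) 689.655ms=2b +459.77ms=4/3b
7) 1149.425ms=10/3b +229.885ms=2/3b
Σ=4b of 4 (174bpm 2/4) — PASS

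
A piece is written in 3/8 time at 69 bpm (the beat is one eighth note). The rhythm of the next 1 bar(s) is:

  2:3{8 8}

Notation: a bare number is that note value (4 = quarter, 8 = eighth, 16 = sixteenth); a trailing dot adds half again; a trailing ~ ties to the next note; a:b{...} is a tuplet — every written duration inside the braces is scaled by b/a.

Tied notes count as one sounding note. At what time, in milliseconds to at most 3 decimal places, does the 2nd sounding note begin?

note 2 onset = 3/2b = 1304.348ms

1. 0.0ms @ 0 + 1304.348ms (3/2)
2. 1304.348ms @ 3/2 + 1304.348ms (3/2)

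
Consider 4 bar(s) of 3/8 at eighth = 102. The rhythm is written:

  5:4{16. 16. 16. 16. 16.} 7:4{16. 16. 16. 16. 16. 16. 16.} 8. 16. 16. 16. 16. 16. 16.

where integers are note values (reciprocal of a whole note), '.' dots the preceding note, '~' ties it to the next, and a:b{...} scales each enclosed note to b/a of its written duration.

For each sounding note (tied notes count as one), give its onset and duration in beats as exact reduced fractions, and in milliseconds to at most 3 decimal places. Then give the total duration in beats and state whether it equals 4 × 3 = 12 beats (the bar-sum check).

1) 0.0ms=0b +352.941ms=3/5b
2) 352.941ms=3/5b +352.941ms=3/5b
3) 705.882ms=6/5b +352.941ms=3/5b
4) 1058.824ms=9/5b +352.941ms=3/5b
5) 1411.765ms=12/5b +352.941ms=3/5b
6) 1764.706ms=3b +252.101ms=3/7b
7) 2016.807ms=24/7b +252.101ms=3/7b
8) 2268.908ms=27/7b +252.101ms=3/7b
9) 2521.008ms=30/7b +252.101ms=3/7b
10) 2773.109ms=33/7b +252.101ms=3/7b
11) 3025.21ms=36/7b +252.101ms=3/7b
12) 3277.311ms=39/7b +252.101ms=3/7b
13) 3529.412ms=6b +882.353ms=3/2b
14) 4411.765ms=15/2b +441.176ms=3/4b
15) 4852.941ms=33/4b +441.176ms=3/4b
16) 5294.118ms=9b +441.176ms=3/4b
17) 5735.294ms=39/4b +441.176ms=3/4b
18) 6176.471ms=21/2b +441.176ms=3/4b
19) 6617.647ms=45/4b +441.176ms=3/4b
Σ=12b of 12 (102bpm 3/8) — PASS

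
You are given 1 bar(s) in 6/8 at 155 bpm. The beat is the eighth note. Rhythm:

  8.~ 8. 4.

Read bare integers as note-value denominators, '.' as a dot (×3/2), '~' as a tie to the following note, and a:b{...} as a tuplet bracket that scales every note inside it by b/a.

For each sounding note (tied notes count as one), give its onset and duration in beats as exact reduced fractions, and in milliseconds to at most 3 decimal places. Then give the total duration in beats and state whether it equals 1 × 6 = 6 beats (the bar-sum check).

1) 0.0ms=0b +1161.29ms=3b
2) 1161.29ms=3b +1161.29ms=3b
Σ=6b of 6 (155bpm 6/8) — PASS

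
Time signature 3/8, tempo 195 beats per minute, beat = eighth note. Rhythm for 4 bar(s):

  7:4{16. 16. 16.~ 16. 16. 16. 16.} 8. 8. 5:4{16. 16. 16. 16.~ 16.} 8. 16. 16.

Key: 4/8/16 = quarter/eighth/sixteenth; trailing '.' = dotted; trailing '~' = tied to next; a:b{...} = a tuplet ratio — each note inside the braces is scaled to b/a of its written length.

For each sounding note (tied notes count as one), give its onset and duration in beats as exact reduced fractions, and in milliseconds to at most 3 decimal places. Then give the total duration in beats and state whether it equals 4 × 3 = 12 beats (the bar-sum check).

1) 0.0ms=0b +131.868ms=3/7b
2) 131.868ms=3/7b +131.868ms=3/7b
3) 263.736ms=6/7b +263.736ms=6/7b
4) 527.473ms=12/7b +131.868ms=3/7b
5) 659.341ms=15/7b +131.868ms=3/7b
6) 791.209ms=18/7b +131.868ms=3/7b
7) 923.077ms=3b +461.538ms=3/2b
8) 1384.615ms=9/2b +461.538ms=3/2b
9) 1846.154ms=6b +184.615ms=3/5b
10) 2030.769ms=33/5b +184.615ms=3/5b
11) 2215.385ms=36/5b +184.615ms=3/5b
12) 2400.0ms=39/5b +369.231ms=6/5b
13) 2769.231ms=9b +461.538ms=3/2b
14) 3230.769ms=21/2b +230.769ms=3/4b
15) 3461.538ms=45/4b +230.769ms=3/4b
Σ=12b of 12 (195bpm 3/8) — PASS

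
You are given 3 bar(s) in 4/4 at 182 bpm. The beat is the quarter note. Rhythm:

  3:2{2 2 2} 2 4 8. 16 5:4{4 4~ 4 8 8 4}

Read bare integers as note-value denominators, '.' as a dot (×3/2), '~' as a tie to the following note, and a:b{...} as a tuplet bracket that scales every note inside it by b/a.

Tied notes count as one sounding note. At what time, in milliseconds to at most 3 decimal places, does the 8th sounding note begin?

note 8 onset = 8b = 2637.363ms

1. 0.0ms @ 0 + 439.56ms (4/3)
2. 439.56ms @ 4/3 + 439.56ms (4/3)
3. 879.121ms @ 8/3 + 439.56ms (4/3)
4. 1318.681ms @ 4 + 659.341ms (2)
5. 1978.022ms @ 6 + 329.67ms (1)
6. 2307.692ms @ 7 + 247.253ms (3/4)
7. 2554.945ms @ 31/4 + 82.418ms (1/4)
8. 2637.363ms @ 8 + 263.736ms (4/5)
9. 2901.099ms @ 44/5 + 527.473ms (8/5)
10. 3428.571ms @ 52/5 + 131.868ms (2/5)
11. 3560.44ms @ 54/5 + 131.868ms (2/5)
12. 3692.308ms @ 56/5 + 263.736ms (4/5)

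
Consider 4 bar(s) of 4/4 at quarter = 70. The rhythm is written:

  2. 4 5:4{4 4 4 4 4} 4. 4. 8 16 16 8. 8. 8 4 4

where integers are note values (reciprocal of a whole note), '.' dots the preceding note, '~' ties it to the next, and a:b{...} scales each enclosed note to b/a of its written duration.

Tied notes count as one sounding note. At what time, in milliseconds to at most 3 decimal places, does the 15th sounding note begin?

1. 0.0ms @ 0 + 2571.429ms (3)
2. 2571.429ms @ 3 + 857.143ms (1)
3. 3428.571ms @ 4 + 685.714ms (4/5)
4. 4114.286ms @ 24/5 + 685.714ms (4/5)
5. 4800.0ms @ 28/5 + 685.714ms (4/5)
6. 5485.714ms @ 32/5 + 685.714ms (4/5)
7. 6171.429ms @ 36/5 + 685.714ms (4/5)
8. 6857.143ms @ 8 + 1285.714ms (3/2)
9. 8142.857ms @ 19/2 + 1285.714ms (3/2)
10. 9428.571ms @ 11 + 428.571ms (1/2)
11. 9857.143ms @ 23/2 + 214.286ms (1/4)
12. 10071.429ms @ 47/4 + 214.286ms (1/4)
13. 10285.714ms @ 12 + 642.857ms (3/4)
14. 10928.571ms @ 51/4 + 642.857ms (3/4)
15. 11571.429ms @ 27/2 + 428.571ms (1/2)
16. 12000.0ms @ 14 + 857.143ms (1)
17. 12857.143ms @ 15 + 857.143ms (1)

note 15 onset = 27/2b = 11571.429ms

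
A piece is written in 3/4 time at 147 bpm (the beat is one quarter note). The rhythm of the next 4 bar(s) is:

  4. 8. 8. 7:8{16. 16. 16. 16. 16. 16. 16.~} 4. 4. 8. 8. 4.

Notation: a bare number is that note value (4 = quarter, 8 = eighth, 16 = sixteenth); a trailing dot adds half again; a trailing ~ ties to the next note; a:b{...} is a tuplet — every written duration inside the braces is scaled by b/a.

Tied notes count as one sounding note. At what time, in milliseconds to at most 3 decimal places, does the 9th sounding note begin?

note 9 onset = 36/7b = 2099.125ms

1. 0.0ms @ 0 + 612.245ms (3/2)
2. 612.245ms @ 3/2 + 306.122ms (3/4)
3. 918.367ms @ 9/4 + 306.122ms (3/4)
4. 1224.49ms @ 3 + 174.927ms (3/7)
5. 1399.417ms @ 24/7 + 174.927ms (3/7)
6. 1574.344ms @ 27/7 + 174.927ms (3/7)
7. 1749.271ms @ 30/7 + 174.927ms (3/7)
8. 1924.198ms @ 33/7 + 174.927ms (3/7)
9. 2099.125ms @ 36/7 + 174.927ms (3/7)
10. 2274.052ms @ 39/7 + 787.172ms (27/14)
11. 3061.224ms @ 15/2 + 612.245ms (3/2)
12. 3673.469ms @ 9 + 306.122ms (3/4)
13. 3979.592ms @ 39/4 + 306.122ms (3/4)
14. 4285.714ms @ 21/2 + 612.245ms (3/2)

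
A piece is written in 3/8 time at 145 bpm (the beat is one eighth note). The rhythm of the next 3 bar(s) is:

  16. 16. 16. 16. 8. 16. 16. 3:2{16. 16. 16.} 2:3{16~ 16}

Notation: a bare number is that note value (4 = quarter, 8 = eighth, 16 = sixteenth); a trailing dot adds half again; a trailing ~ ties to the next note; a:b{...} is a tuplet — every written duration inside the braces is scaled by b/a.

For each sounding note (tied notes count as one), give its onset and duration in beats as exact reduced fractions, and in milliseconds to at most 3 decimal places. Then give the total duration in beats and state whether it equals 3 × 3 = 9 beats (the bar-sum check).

1) 0.0ms=0b +310.345ms=3/4b
2) 310.345ms=3/4b +310.345ms=3/4b
3) 620.69ms=3/2b +310.345ms=3/4b
4) 931.034ms=9/4b +310.345ms=3/4b
5) 1241.379ms=3b +620.69ms=3/2b
6) 1862.069ms=9/2b +310.345ms=3/4b
7) 2172.414ms=21/4b +310.345ms=3/4b
8) 2482.759ms=6b +206.897ms=1/2b
9) 2689.655ms=13/2b +206.897ms=1/2b
10) 2896.552ms=7b +206.897ms=1/2b
11) 3103.448ms=15/2b +620.69ms=3/2b
Σ=9b of 9 (145bpm 3/8) — PASS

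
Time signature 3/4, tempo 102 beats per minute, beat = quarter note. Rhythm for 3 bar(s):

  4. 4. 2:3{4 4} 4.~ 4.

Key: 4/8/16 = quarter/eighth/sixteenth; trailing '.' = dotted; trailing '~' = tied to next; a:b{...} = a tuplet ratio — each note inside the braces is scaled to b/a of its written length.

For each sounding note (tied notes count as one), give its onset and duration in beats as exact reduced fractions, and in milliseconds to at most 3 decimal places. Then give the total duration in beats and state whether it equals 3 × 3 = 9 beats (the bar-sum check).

1) 0.0ms=0b +882.353ms=3/2b
2) 882.353ms=3/2b +882.353ms=3/2b
3) 1764.706ms=3b +882.353ms=3/2b
4) 2647.059ms=9/2b +882.353ms=3/2b
5) 3529.412ms=6b +1764.706ms=3b
Σ=9b of 9 (102bpm 3/4) — PASS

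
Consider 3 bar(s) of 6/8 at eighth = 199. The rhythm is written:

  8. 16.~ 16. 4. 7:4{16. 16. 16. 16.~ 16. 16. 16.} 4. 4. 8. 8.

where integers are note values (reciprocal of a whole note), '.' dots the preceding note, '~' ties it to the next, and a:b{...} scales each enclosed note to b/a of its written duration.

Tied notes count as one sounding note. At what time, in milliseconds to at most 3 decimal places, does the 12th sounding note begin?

note 12 onset = 15b = 4522.613ms

1. 0.0ms @ 0 + 452.261ms (3/2)
2. 452.261ms @ 3/2 + 452.261ms (3/2)
3. 904.523ms @ 3 + 904.523ms (3)
4. 1809.045ms @ 6 + 129.218ms (3/7)
5. 1938.263ms @ 45/7 + 129.218ms (3/7)
6. 2067.48ms @ 48/7 + 129.218ms (3/7)
7. 2196.698ms @ 51/7 + 258.435ms (6/7)
8. 2455.133ms @ 57/7 + 129.218ms (3/7)
9. 2584.35ms @ 60/7 + 129.218ms (3/7)
10. 2713.568ms @ 9 + 904.523ms (3)
11. 3618.09ms @ 12 + 904.523ms (3)
12. 4522.613ms @ 15 + 452.261ms (3/2)
13. 4974.874ms @ 33/2 + 452.261ms (3/2)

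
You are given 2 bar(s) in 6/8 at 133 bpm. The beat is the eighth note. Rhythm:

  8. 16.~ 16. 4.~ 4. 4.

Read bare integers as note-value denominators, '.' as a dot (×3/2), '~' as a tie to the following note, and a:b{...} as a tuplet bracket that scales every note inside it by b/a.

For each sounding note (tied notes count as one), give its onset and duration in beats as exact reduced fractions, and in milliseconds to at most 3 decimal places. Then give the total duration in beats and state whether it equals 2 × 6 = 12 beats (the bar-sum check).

1) 0.0ms=0b +676.692ms=3/2b
2) 676.692ms=3/2b +676.692ms=3/2b
3) 1353.383ms=3b +2706.767ms=6b
4) 4060.15ms=9b +1353.383ms=3b
Σ=12b of 12 (133bpm 6/8) — PASS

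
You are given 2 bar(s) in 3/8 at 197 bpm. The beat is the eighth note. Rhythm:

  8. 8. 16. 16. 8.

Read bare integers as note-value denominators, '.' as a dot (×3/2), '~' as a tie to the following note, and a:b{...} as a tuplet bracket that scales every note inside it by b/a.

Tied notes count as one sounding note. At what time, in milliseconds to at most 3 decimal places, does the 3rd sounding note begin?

note 3 onset = 3b = 913.706ms

1. 0.0ms @ 0 + 456.853ms (3/2)
2. 456.853ms @ 3/2 + 456.853ms (3/2)
3. 913.706ms @ 3 + 228.426ms (3/4)
4. 1142.132ms @ 15/4 + 228.426ms (3/4)
5. 1370.558ms @ 9/2 + 456.853ms (3/2)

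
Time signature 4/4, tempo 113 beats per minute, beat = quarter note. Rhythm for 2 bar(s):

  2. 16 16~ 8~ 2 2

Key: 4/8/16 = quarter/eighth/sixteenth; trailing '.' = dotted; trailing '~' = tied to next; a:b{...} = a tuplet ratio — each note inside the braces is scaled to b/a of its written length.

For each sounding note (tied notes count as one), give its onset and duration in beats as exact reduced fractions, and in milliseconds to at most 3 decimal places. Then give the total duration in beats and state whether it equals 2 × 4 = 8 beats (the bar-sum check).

1) 0.0ms=0b +1592.92ms=3b
2) 1592.92ms=3b +132.743ms=1/4b
3) 1725.664ms=13/4b +1460.177ms=11/4b
4) 3185.841ms=6b +1061.947ms=2b
Σ=8b of 8 (113bpm 4/4) — PASS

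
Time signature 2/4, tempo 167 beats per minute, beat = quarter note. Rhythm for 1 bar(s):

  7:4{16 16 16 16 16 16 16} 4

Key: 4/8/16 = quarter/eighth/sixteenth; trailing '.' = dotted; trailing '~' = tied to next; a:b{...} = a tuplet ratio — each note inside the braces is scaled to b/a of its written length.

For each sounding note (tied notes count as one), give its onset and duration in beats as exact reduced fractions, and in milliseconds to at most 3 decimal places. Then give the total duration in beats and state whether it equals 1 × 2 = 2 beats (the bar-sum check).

1) 0.0ms=0b +51.326ms=1/7b
2) 51.326ms=1/7b +51.326ms=1/7b
3) 102.652ms=2/7b +51.326ms=1/7b
4) 153.978ms=3/7b +51.326ms=1/7b
5) 205.304ms=4/7b +51.326ms=1/7b
6) 256.63ms=5/7b +51.326ms=1/7b
7) 307.956ms=6/7b +51.326ms=1/7b
8) 359.281ms=1b +359.281ms=1b
Σ=2b of 2 (167bpm 2/4) — PASS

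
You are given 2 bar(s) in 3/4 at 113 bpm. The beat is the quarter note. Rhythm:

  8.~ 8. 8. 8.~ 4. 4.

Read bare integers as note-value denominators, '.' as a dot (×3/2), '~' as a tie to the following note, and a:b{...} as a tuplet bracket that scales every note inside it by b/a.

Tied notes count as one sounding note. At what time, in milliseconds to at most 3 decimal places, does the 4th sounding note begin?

note 4 onset = 9/2b = 2389.381ms

1. 0.0ms @ 0 + 796.46ms (3/2)
2. 796.46ms @ 3/2 + 398.23ms (3/4)
3. 1194.69ms @ 9/4 + 1194.69ms (9/4)
4. 2389.381ms @ 9/2 + 796.46ms (3/2)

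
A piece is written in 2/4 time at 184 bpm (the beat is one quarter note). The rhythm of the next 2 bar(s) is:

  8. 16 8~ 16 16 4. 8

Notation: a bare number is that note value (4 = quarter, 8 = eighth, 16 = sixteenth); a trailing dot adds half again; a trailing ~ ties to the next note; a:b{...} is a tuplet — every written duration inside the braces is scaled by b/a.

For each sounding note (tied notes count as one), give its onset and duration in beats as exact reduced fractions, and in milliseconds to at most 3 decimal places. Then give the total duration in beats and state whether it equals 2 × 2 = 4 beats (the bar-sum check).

1) 0.0ms=0b +244.565ms=3/4b
2) 244.565ms=3/4b +81.522ms=1/4b
3) 326.087ms=1b +244.565ms=3/4b
4) 570.652ms=7/4b +81.522ms=1/4b
5) 652.174ms=2b +489.13ms=3/2b
6) 1141.304ms=7/2b +163.043ms=1/2b
Σ=4b of 4 (184bpm 2/4) — PASS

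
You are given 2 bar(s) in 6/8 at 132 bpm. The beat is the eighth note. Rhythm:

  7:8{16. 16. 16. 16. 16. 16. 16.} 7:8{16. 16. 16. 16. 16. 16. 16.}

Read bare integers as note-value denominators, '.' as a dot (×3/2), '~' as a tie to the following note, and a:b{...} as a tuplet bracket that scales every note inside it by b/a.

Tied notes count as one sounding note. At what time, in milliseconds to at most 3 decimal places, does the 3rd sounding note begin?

1. 0.0ms @ 0 + 389.61ms (6/7)
2. 389.61ms @ 6/7 + 389.61ms (6/7)
3. 779.221ms @ 12/7 + 389.61ms (6/7)
4. 1168.831ms @ 18/7 + 389.61ms (6/7)
5. 1558.442ms @ 24/7 + 389.61ms (6/7)
6. 1948.052ms @ 30/7 + 389.61ms (6/7)
7. 2337.662ms @ 36/7 + 389.61ms (6/7)
8. 2727.273ms @ 6 + 389.61ms (6/7)
9. 3116.883ms @ 48/7 + 389.61ms (6/7)
10. 3506.494ms @ 54/7 + 389.61ms (6/7)
11. 3896.104ms @ 60/7 + 389.61ms (6/7)
12. 4285.714ms @ 66/7 + 389.61ms (6/7)
13. 4675.325ms @ 72/7 + 389.61ms (6/7)
14. 5064.935ms @ 78/7 + 389.61ms (6/7)

note 3 onset = 12/7b = 779.221ms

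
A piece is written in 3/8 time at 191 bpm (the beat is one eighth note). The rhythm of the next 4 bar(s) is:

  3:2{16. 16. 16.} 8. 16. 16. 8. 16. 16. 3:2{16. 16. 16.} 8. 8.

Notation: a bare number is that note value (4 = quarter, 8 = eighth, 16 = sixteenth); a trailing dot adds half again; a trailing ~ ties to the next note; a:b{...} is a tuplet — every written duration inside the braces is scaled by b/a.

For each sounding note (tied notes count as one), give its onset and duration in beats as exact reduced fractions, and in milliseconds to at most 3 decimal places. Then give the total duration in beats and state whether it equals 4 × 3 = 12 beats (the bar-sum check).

1) 0.0ms=0b +157.068ms=1/2b
2) 157.068ms=1/2b +157.068ms=1/2b
3) 314.136ms=1b +157.068ms=1/2b
4) 471.204ms=3/2b +471.204ms=3/2b
5) 942.408ms=3b +235.602ms=3/4b
6) 1178.01ms=15/4b +235.602ms=3/4b
7) 1413.613ms=9/2b +471.204ms=3/2b
8) 1884.817ms=6b +235.602ms=3/4b
9) 2120.419ms=27/4b +235.602ms=3/4b
10) 2356.021ms=15/2b +157.068ms=1/2b
11) 2513.089ms=8b +157.068ms=1/2b
12) 2670.157ms=17/2b +157.068ms=1/2b
13) 2827.225ms=9b +471.204ms=3/2b
14) 3298.429ms=21/2b +471.204ms=3/2b
Σ=12b of 12 (191bpm 3/8) — PASS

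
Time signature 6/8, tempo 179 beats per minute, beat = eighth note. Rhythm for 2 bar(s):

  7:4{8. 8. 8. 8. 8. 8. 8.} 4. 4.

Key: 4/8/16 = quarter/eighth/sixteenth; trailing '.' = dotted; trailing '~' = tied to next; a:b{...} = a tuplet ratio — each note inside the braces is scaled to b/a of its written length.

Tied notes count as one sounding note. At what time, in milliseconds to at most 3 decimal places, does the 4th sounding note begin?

1. 0.0ms @ 0 + 287.31ms (6/7)
2. 287.31ms @ 6/7 + 287.31ms (6/7)
3. 574.621ms @ 12/7 + 287.31ms (6/7)
4. 861.931ms @ 18/7 + 287.31ms (6/7)
5. 1149.242ms @ 24/7 + 287.31ms (6/7)
6. 1436.552ms @ 30/7 + 287.31ms (6/7)
7. 1723.863ms @ 36/7 + 287.31ms (6/7)
8. 2011.173ms @ 6 + 1005.587ms (3)
9. 3016.76ms @ 9 + 1005.587ms (3)

note 4 onset = 18/7b = 861.931ms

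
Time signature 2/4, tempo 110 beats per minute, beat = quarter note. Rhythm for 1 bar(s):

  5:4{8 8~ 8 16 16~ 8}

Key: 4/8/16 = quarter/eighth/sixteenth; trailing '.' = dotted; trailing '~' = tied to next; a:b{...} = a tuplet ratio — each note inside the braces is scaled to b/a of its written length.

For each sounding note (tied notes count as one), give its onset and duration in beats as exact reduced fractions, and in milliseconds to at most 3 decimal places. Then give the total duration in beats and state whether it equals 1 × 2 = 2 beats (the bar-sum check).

1) 0.0ms=0b +218.182ms=2/5b
2) 218.182ms=2/5b +436.364ms=4/5b
3) 654.545ms=6/5b +109.091ms=1/5b
4) 763.636ms=7/5b +327.273ms=3/5b
Σ=2b of 2 (110bpm 2/4) — PASS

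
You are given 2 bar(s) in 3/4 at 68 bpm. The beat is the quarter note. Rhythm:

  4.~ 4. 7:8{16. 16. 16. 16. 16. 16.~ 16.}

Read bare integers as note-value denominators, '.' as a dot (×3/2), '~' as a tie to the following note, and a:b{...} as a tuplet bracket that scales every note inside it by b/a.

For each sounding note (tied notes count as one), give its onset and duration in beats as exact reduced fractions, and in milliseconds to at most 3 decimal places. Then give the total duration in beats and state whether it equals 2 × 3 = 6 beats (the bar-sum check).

1) 0.0ms=0b +2647.059ms=3b
2) 2647.059ms=3b +378.151ms=3/7b
3) 3025.21ms=24/7b +378.151ms=3/7b
4) 3403.361ms=27/7b +378.151ms=3/7b
5) 3781.513ms=30/7b +378.151ms=3/7b
6) 4159.664ms=33/7b +378.151ms=3/7b
7) 4537.815ms=36/7b +756.303ms=6/7b
Σ=6b of 6 (68bpm 3/4) — PASS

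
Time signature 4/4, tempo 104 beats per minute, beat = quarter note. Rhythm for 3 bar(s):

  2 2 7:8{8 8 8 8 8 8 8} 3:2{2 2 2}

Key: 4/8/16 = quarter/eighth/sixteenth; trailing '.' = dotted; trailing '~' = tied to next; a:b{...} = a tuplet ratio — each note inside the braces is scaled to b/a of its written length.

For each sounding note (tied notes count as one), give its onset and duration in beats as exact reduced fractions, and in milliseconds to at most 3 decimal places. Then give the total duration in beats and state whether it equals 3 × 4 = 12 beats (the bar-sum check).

1) 0.0ms=0b +1153.846ms=2b
2) 1153.846ms=2b +1153.846ms=2b
3) 2307.692ms=4b +329.67ms=4/7b
4) 2637.363ms=32/7b +329.67ms=4/7b
5) 2967.033ms=36/7b +329.67ms=4/7b
6) 3296.703ms=40/7b +329.67ms=4/7b
7) 3626.374ms=44/7b +329.67ms=4/7b
8) 3956.044ms=48/7b +329.67ms=4/7b
9) 4285.714ms=52/7b +329.67ms=4/7b
10) 4615.385ms=8b +769.231ms=4/3b
11) 5384.615ms=28/3b +769.231ms=4/3b
12) 6153.846ms=32/3b +769.231ms=4/3b
Σ=12b of 12 (104bpm 4/4) — PASS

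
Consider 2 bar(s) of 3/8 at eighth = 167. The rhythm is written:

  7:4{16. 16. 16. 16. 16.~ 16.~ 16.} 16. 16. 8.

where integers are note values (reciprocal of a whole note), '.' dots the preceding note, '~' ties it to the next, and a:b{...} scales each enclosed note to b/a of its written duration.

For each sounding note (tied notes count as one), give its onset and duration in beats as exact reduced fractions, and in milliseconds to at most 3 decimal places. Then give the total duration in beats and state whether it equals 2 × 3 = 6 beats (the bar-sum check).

1) 0.0ms=0b +153.978ms=3/7b
2) 153.978ms=3/7b +153.978ms=3/7b
3) 307.956ms=6/7b +153.978ms=3/7b
4) 461.933ms=9/7b +153.978ms=3/7b
5) 615.911ms=12/7b +461.933ms=9/7b
6) 1077.844ms=3b +269.461ms=3/4b
7) 1347.305ms=15/4b +269.461ms=3/4b
8) 1616.766ms=9/2b +538.922ms=3/2b
Σ=6b of 6 (167bpm 3/8) — PASS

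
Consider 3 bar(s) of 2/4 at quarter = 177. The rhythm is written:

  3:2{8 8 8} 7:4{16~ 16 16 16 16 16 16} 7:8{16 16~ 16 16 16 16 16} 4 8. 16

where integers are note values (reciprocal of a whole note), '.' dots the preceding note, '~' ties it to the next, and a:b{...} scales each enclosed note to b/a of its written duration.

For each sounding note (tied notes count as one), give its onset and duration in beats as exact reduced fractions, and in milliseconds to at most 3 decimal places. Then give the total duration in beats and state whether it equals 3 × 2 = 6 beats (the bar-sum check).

1) 0.0ms=0b +112.994ms=1/3b
2) 112.994ms=1/3b +112.994ms=1/3b
3) 225.989ms=2/3b +112.994ms=1/3b
4) 338.983ms=1b +96.852ms=2/7b
5) 435.835ms=9/7b +48.426ms=1/7b
6) 484.262ms=10/7b +48.426ms=1/7b
7) 532.688ms=11/7b +48.426ms=1/7b
8) 581.114ms=12/7b +48.426ms=1/7b
9) 629.54ms=13/7b +48.426ms=1/7b
10) 677.966ms=2b +96.852ms=2/7b
11) 774.818ms=16/7b +193.705ms=4/7b
12) 968.523ms=20/7b +96.852ms=2/7b
13) 1065.375ms=22/7b +96.852ms=2/7b
14) 1162.228ms=24/7b +96.852ms=2/7b
15) 1259.08ms=26/7b +96.852ms=2/7b
16) 1355.932ms=4b +338.983ms=1b
17) 1694.915ms=5b +254.237ms=3/4b
18) 1949.153ms=23/4b +84.746ms=1/4b
Σ=6b of 6 (177bpm 2/4) — PASS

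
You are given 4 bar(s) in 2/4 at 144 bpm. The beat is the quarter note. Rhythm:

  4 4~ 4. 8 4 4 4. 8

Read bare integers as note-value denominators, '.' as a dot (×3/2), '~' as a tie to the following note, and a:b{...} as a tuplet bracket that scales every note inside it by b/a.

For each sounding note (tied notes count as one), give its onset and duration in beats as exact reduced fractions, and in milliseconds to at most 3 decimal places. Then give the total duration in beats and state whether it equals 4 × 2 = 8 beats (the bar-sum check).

1) 0.0ms=0b +416.667ms=1b
2) 416.667ms=1b +1041.667ms=5/2b
3) 1458.333ms=7/2b +208.333ms=1/2b
4) 1666.667ms=4b +416.667ms=1b
5) 2083.333ms=5b +416.667ms=1b
6) 2500.0ms=6b +625.0ms=3/2b
7) 3125.0ms=15/2b +208.333ms=1/2b
Σ=8b of 8 (144bpm 2/4) — PASS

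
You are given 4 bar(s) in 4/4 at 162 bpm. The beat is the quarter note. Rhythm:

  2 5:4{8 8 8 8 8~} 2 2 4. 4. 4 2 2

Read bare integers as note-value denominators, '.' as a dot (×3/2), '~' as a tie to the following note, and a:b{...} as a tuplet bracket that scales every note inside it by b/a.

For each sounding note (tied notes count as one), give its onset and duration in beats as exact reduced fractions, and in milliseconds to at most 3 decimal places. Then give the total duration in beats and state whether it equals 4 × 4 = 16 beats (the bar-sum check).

1) 0.0ms=0b +740.741ms=2b
2) 740.741ms=2b +148.148ms=2/5b
3) 888.889ms=12/5b +148.148ms=2/5b
4) 1037.037ms=14/5b +148.148ms=2/5b
5) 1185.185ms=16/5b +148.148ms=2/5b
6) 1333.333ms=18/5b +888.889ms=12/5b
7) 2222.222ms=6b +740.741ms=2b
8) 2962.963ms=8b +555.556ms=3/2b
9) 3518.519ms=19/2b +555.556ms=3/2b
10) 4074.074ms=11b +370.37ms=1b
11) 4444.444ms=12b +740.741ms=2b
12) 5185.185ms=14b +740.741ms=2b
Σ=16b of 16 (162bpm 4/4) — PASS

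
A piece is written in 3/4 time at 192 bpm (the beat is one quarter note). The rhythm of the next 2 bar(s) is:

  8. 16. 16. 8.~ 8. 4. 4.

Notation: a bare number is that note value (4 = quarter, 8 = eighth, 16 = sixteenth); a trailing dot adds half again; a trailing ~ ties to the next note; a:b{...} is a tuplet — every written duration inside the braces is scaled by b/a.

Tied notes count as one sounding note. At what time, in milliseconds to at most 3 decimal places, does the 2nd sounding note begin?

note 2 onset = 3/4b = 234.375ms

1. 0.0ms @ 0 + 234.375ms (3/4)
2. 234.375ms @ 3/4 + 117.188ms (3/8)
3. 351.562ms @ 9/8 + 117.188ms (3/8)
4. 468.75ms @ 3/2 + 468.75ms (3/2)
5. 937.5ms @ 3 + 468.75ms (3/2)
6. 1406.25ms @ 9/2 + 468.75ms (3/2)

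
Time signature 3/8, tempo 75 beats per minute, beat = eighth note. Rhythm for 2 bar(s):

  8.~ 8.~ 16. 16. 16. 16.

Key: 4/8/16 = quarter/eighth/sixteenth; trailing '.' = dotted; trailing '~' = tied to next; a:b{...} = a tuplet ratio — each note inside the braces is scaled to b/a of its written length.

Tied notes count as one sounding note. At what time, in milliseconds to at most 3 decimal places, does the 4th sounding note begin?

note 4 onset = 21/4b = 4200.0ms

1. 0.0ms @ 0 + 3000.0ms (15/4)
2. 3000.0ms @ 15/4 + 600.0ms (3/4)
3. 3600.0ms @ 9/2 + 600.0ms (3/4)
4. 4200.0ms @ 21/4 + 600.0ms (3/4)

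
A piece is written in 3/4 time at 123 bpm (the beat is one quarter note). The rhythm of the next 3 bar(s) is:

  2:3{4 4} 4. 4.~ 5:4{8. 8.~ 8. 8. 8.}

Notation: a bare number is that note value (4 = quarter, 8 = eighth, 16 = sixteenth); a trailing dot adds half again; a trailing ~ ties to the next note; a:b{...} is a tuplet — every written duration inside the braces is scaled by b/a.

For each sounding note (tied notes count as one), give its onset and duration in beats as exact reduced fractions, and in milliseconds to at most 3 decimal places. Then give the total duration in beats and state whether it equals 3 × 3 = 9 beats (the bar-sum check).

1) 0.0ms=0b +731.707ms=3/2b
2) 731.707ms=3/2b +731.707ms=3/2b
3) 1463.415ms=3b +731.707ms=3/2b
4) 2195.122ms=9/2b +1024.39ms=21/10b
5) 3219.512ms=33/5b +585.366ms=6/5b
6) 3804.878ms=39/5b +292.683ms=3/5b
7) 4097.561ms=42/5b +292.683ms=3/5b
Σ=9b of 9 (123bpm 3/4) — PASS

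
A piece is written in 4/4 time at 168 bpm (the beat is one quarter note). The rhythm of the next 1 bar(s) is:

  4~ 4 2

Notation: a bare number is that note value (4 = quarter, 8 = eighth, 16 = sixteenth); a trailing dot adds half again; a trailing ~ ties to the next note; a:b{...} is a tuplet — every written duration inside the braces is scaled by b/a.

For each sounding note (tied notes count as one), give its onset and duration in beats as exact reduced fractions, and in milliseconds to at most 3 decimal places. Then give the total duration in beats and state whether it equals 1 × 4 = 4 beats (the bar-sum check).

1) 0.0ms=0b +714.286ms=2b
2) 714.286ms=2b +714.286ms=2b
Σ=4b of 4 (168bpm 4/4) — PASS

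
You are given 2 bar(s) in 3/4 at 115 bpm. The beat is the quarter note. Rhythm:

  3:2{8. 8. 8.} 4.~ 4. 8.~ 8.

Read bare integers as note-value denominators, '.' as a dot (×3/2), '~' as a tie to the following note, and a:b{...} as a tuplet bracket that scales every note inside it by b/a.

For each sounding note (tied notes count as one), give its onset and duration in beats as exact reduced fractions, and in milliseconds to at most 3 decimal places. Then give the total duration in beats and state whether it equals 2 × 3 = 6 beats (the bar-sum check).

1) 0.0ms=0b +260.87ms=1/2b
2) 260.87ms=1/2b +260.87ms=1/2b
3) 521.739ms=1b +260.87ms=1/2b
4) 782.609ms=3/2b +1565.217ms=3b
5) 2347.826ms=9/2b +782.609ms=3/2b
Σ=6b of 6 (115bpm 3/4) — PASS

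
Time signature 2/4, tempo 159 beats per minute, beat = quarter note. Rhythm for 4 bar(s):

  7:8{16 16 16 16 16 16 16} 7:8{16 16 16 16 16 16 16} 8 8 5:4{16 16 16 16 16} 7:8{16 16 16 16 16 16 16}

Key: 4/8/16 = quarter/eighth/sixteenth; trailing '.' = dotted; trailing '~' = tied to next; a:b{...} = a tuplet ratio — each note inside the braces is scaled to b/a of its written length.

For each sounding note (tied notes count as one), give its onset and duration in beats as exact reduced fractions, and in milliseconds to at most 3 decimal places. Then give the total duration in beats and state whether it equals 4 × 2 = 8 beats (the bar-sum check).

1) 0.0ms=0b +107.817ms=2/7b
2) 107.817ms=2/7b +107.817ms=2/7b
3) 215.633ms=4/7b +107.817ms=2/7b
4) 323.45ms=6/7b +107.817ms=2/7b
5) 431.267ms=8/7b +107.817ms=2/7b
6) 539.084ms=10/7b +107.817ms=2/7b
7) 646.9ms=12/7b +107.817ms=2/7b
8) 754.717ms=2b +107.817ms=2/7b
9) 862.534ms=16/7b +107.817ms=2/7b
10) 970.35ms=18/7b +107.817ms=2/7b
11) 1078.167ms=20/7b +107.817ms=2/7b
12) 1185.984ms=22/7b +107.817ms=2/7b
13) 1293.801ms=24/7b +107.817ms=2/7b
14) 1401.617ms=26/7b +107.817ms=2/7b
15) 1509.434ms=4b +188.679ms=1/2b
16) 1698.113ms=9/2b +188.679ms=1/2b
17) 1886.792ms=5b +75.472ms=1/5b
18) 1962.264ms=26/5b +75.472ms=1/5b
19) 2037.736ms=27/5b +75.472ms=1/5b
20) 2113.208ms=28/5b +75.472ms=1/5b
21) 2188.679ms=29/5b +75.472ms=1/5b
22) 2264.151ms=6b +107.817ms=2/7b
23) 2371.968ms=44/7b +107.817ms=2/7b
24) 2479.784ms=46/7b +107.817ms=2/7b
25) 2587.601ms=48/7b +107.817ms=2/7b
26) 2695.418ms=50/7b +107.817ms=2/7b
27) 2803.235ms=52/7b +107.817ms=2/7b
28) 2911.051ms=54/7b +107.817ms=2/7b
Σ=8b of 8 (159bpm 2/4) — PASS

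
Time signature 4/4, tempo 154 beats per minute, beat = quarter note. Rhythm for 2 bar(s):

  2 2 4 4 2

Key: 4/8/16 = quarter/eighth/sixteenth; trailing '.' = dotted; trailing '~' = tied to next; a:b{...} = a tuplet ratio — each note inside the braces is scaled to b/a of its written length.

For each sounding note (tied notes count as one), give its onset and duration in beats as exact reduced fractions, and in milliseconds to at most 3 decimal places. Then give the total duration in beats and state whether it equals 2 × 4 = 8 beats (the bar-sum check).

1) 0.0ms=0b +779.221ms=2b
2) 779.221ms=2b +779.221ms=2b
3) 1558.442ms=4b +389.61ms=1b
4) 1948.052ms=5b +389.61ms=1b
5) 2337.662ms=6b +779.221ms=2b
Σ=8b of 8 (154bpm 4/4) — PASS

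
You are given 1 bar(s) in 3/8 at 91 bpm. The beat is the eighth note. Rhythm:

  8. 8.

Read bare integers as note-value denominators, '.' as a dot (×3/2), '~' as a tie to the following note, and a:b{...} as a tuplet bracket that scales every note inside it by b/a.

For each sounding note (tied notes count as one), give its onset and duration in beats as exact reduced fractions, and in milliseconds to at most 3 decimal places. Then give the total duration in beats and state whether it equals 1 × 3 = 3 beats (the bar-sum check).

1) 0.0ms=0b +989.011ms=3/2b
2) 989.011ms=3/2b +989.011ms=3/2b
Σ=3b of 3 (91bpm 3/8) — PASS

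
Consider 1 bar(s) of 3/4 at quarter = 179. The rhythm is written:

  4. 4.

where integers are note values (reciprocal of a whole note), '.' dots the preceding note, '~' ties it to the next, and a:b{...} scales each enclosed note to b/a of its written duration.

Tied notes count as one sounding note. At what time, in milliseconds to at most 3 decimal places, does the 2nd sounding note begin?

1. 0.0ms @ 0 + 502.793ms (3/2)
2. 502.793ms @ 3/2 + 502.793ms (3/2)

note 2 onset = 3/2b = 502.793ms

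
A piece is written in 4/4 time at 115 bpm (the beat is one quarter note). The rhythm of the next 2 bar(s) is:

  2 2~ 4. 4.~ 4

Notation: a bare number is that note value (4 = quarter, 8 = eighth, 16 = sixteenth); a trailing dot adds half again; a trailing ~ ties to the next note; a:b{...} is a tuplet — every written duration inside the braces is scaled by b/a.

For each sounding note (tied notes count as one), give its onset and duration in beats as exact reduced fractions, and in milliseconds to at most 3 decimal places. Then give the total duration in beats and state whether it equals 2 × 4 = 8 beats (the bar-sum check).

1) 0.0ms=0b +1043.478ms=2b
2) 1043.478ms=2b +1826.087ms=7/2b
3) 2869.565ms=11/2b +1304.348ms=5/2b
Σ=8b of 8 (115bpm 4/4) — PASS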